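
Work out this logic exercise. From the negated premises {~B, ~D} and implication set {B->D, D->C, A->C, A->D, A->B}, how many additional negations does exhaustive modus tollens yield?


Initial negated facts: {~B, ~D}
Apply modus tollens to closure:
  ~D and A->D  =>  ~A
Final negated: {~A, ~B, ~D}
New negations: {~A}
Count = 1

1


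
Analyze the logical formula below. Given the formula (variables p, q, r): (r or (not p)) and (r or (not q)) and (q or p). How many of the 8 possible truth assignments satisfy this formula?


Evaluate all 8 assignments for p, q, r:
p=0, q=0, r=0: 0
p=0, q=0, r=1: 0
p=0, q=1, r=0: 0
p=0, q=1, r=1: 1
p=1, q=0, r=0: 0
p=1, q=0, r=1: 1
p=1, q=1, r=0: 0
p=1, q=1, r=1: 1
Satisfying count = 3

3


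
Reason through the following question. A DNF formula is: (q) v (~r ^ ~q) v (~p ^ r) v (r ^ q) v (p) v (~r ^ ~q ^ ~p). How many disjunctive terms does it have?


A DNF formula is a disjunction of terms (conjunctions).
Terms are separated by v.
Counting the disjuncts: 6 terms.

6


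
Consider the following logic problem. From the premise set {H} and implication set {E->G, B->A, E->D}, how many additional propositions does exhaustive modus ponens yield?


Initial facts: {H}
Apply modus ponens to closure:
  (no implication fires)
Final known: {H}
New propositions: {(none)}
Count = 0

0


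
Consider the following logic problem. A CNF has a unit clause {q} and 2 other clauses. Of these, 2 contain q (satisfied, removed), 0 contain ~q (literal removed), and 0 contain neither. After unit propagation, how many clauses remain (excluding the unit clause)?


Satisfied (removed): 2
Shortened (remain): 0
Unchanged (remain): 0
Remaining = 0 + 0 = 0

0


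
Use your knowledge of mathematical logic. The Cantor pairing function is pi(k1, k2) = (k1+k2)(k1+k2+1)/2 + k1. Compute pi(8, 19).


k1 + k2 = 27
(k1+k2)(k1+k2+1)/2 = 27 * 28 / 2 = 378
pi = 378 + 8 = 386

386


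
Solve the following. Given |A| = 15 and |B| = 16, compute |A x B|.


The Cartesian product A x B contains all ordered pairs (a, b).
|A x B| = |A| * |B| = 15 * 16 = 240

240


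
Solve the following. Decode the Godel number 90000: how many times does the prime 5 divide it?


Factorize 90000 by dividing by 5 repeatedly.
Division steps: 5 divides 90000 exactly 4 time(s).
Exponent of 5 = 4

4


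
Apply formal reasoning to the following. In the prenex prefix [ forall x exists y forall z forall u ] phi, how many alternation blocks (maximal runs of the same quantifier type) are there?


Quantifier-type sequence: A E A A  (A=forall, E=exists)
Group into maximal same-type runs:
  Ax1 | Ex1 | Ax2
Number of blocks = 3

3


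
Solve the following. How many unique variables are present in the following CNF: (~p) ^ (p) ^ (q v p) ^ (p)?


Identify each variable that appears in the formula.
Variables found: p, q
Count = 2

2


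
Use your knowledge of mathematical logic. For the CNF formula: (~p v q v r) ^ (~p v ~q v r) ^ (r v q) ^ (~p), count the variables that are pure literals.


Check each variable for pure literal status:
p: pure negative
q: mixed (not pure)
r: pure positive
Pure literal count = 2

2


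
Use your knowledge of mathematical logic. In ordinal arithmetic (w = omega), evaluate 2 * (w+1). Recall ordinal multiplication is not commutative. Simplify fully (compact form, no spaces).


Compute 2 * (w+1).
Ordinal * is associative and left-distributive over +, but NOT commutative; for finite n>1, n*w = w but w*n stays w*n.
By left-distributivity: 2 * (w+1) = 2*w + 2*1 = w + 2 = w+2.
Result = w+2

w+2


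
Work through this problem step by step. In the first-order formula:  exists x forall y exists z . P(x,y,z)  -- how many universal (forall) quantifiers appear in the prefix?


Quantifier prefix: exists x forall y exists z
Mark each quantifier type:
  E U E
Universal count = 1, Existential count = 2
Asked for universal (forall) quantifiers: 1

1


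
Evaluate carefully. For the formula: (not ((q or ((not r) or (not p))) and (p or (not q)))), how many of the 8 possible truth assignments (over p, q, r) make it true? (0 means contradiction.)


Check all 8 assignments:
p=0, q=0, r=0: 0
p=0, q=0, r=1: 0
p=0, q=1, r=0: 1
p=0, q=1, r=1: 1
p=1, q=0, r=0: 0
p=1, q=0, r=1: 1
p=1, q=1, r=0: 0
p=1, q=1, r=1: 0
Count of True = 3

3


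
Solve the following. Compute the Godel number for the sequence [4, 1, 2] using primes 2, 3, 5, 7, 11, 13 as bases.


Encode each element as an exponent of the corresponding prime:
  2^4 = 16
  3^1 = 3
  5^2 = 25
Product = 16 * 3 * 25 = 1200

1200


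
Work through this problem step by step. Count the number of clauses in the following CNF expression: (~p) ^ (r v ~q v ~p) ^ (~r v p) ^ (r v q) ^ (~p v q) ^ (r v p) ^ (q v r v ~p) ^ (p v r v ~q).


A CNF formula is a conjunction of clauses.
Clauses are separated by ^.
Counting the conjuncts: 8 clauses.

8


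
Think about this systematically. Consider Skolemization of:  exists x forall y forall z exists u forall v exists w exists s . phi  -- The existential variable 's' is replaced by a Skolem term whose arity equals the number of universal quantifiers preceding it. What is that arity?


Quantifier prefix: exists x forall y forall z exists u forall v exists w exists s
's' is existentially quantified at position 7.
Universal variables preceding it: y, z, v
Skolem function arity = 3

3


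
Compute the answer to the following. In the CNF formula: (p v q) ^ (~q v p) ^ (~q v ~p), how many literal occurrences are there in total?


Counting literals in each clause:
Clause 1: 2 literal(s)
Clause 2: 2 literal(s)
Clause 3: 2 literal(s)
Total = 6

6


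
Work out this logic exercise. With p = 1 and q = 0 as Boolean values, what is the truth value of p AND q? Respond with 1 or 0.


p = 1, q = 0
Operation: p AND q
Evaluate: 1 AND 0 = 0

0


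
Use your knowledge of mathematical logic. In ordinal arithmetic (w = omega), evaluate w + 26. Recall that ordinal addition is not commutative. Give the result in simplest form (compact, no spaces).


Compute w + 26.
Ordinal + is associative but NOT commutative; for finite n>0, n + w = w but w + n stays w+n.
w + 26 is already in normal form (a successor ordinal beyond w).
Result = w+26

w+26


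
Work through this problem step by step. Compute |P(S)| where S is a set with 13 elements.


The power set of a set with n elements has 2^n elements.
|P(S)| = 2^13 = 8192

8192


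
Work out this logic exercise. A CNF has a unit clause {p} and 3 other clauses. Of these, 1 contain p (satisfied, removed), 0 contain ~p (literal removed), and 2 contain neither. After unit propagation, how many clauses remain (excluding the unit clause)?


Satisfied (removed): 1
Shortened (remain): 0
Unchanged (remain): 2
Remaining = 0 + 2 = 2

2


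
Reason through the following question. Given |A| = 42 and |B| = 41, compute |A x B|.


The Cartesian product A x B contains all ordered pairs (a, b).
|A x B| = |A| * |B| = 42 * 41 = 1722

1722


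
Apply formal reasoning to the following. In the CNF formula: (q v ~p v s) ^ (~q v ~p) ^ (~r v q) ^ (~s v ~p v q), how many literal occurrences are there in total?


Counting literals in each clause:
Clause 1: 3 literal(s)
Clause 2: 2 literal(s)
Clause 3: 2 literal(s)
Clause 4: 3 literal(s)
Total = 10

10


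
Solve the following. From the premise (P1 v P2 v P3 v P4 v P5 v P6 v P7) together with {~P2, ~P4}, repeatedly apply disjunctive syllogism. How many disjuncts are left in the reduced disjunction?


Original disjuncts (7): P1, P2, P3, P4, P5, P6, P7
Negated (eliminate): ~P2, ~P4
Remaining disjuncts: P1, P3, P5, P6, P7
Count = 7 - 2 = 5

5


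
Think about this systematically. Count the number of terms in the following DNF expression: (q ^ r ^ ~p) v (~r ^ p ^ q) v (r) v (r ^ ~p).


A DNF formula is a disjunction of terms (conjunctions).
Terms are separated by v.
Counting the disjuncts: 4 terms.

4


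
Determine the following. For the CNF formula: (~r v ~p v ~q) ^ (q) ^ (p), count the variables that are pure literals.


Check each variable for pure literal status:
p: mixed (not pure)
q: mixed (not pure)
r: pure negative
Pure literal count = 1

1


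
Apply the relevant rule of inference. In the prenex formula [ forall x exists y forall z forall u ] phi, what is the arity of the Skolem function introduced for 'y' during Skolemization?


Quantifier prefix: forall x exists y forall z forall u
'y' is existentially quantified at position 2.
Universal variables preceding it: x
Skolem function arity = 1

1


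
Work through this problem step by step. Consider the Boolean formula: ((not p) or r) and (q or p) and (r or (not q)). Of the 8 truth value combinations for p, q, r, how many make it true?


Evaluate all 8 assignments for p, q, r:
p=0, q=0, r=0: 0
p=0, q=0, r=1: 0
p=0, q=1, r=0: 0
p=0, q=1, r=1: 1
p=1, q=0, r=0: 0
p=1, q=0, r=1: 1
p=1, q=1, r=0: 0
p=1, q=1, r=1: 1
Satisfying count = 3

3


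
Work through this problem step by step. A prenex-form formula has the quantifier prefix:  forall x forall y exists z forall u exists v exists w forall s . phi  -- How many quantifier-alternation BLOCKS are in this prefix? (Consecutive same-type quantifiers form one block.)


Quantifier-type sequence: A A E A E E A  (A=forall, E=exists)
Group into maximal same-type runs:
  Ax2 | Ex1 | Ax1 | Ex2 | Ax1
Number of blocks = 5

5


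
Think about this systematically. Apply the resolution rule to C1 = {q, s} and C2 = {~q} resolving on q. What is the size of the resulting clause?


Remove q from C1 and ~q from C2.
C1 remainder: {s}
C2 remainder: {}
Union (resolvent): {s}
Resolvent has 1 literal(s).

1


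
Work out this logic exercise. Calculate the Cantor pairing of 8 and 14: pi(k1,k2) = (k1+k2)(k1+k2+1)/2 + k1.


k1 + k2 = 22
(k1+k2)(k1+k2+1)/2 = 22 * 23 / 2 = 253
pi = 253 + 8 = 261

261


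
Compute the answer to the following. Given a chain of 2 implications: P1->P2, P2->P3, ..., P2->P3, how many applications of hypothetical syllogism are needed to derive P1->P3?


With 2 implications in a chain connecting 3 propositions:
P1->P2, P2->P3, ..., P2->P3
Steps needed = (number of implications) - 1 = 2 - 1 = 1

1


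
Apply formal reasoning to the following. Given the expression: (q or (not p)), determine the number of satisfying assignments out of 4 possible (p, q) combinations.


Check all 4 assignments:
p=0, q=0: 1
p=0, q=1: 1
p=1, q=0: 0
p=1, q=1: 1
Count of True = 3

3


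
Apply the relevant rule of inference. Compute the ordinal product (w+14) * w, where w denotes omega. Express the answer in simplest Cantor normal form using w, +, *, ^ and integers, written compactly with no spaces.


Compute (w+14) * w.
Ordinal * is associative and left-distributive over +, but NOT commutative; for finite n>1, n*w = w but w*n stays w*n.
(w+14) * w = sup{(w+14)*k : k<w} = sup{w*k+14} = w^2 (the +14 tail is absorbed in the limit).
Result = w^2

w^2


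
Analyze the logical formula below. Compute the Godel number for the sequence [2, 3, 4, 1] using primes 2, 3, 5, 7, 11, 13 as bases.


Encode each element as an exponent of the corresponding prime:
  2^2 = 4
  3^3 = 27
  5^4 = 625
  7^1 = 7
Product = 4 * 27 * 625 * 7 = 472500

472500


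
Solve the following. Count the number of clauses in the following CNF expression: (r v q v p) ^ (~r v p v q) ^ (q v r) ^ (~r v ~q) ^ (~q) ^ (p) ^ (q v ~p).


A CNF formula is a conjunction of clauses.
Clauses are separated by ^.
Counting the conjuncts: 7 clauses.

7


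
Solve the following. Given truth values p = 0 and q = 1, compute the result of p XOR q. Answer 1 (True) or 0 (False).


p = 0, q = 1
Operation: p XOR q
Evaluate: 0 XOR 1 = 1

1


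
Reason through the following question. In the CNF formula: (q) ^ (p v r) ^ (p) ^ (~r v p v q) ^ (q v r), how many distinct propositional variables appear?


Identify each variable that appears in the formula.
Variables found: p, q, r
Count = 3

3


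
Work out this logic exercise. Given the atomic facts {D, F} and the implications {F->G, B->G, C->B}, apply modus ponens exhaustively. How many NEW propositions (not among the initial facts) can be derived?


Initial facts: {D, F}
Apply modus ponens to closure:
  F and F->G  =>  G
Final known: {D, F, G}
New propositions: {G}
Count = 1

1


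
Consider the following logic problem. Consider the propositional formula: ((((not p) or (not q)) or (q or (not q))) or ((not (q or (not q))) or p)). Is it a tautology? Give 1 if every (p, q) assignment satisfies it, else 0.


Check all 4 assignments:
p=0, q=0: 1
p=0, q=1: 1
p=1, q=0: 1
p=1, q=1: 1
Satisfying count = 4/4.
Tautology iff count = 4: yes.

1


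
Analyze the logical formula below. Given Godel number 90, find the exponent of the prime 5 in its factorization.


Factorize 90 by dividing by 5 repeatedly.
Division steps: 5 divides 90 exactly 1 time(s).
Exponent of 5 = 1

1


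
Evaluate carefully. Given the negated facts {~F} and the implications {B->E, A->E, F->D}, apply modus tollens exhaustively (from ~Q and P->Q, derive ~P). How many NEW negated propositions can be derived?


Initial negated facts: {~F}
Apply modus tollens to closure:
  (no implication fires)
Final negated: {~F}
New negations: {(none)}
Count = 0

0


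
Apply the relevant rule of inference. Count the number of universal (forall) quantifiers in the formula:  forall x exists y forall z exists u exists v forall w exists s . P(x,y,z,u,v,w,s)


Quantifier prefix: forall x exists y forall z exists u exists v forall w exists s
Mark each quantifier type:
  U E U E E U E
Universal count = 3, Existential count = 4
Asked for universal (forall) quantifiers: 3

3


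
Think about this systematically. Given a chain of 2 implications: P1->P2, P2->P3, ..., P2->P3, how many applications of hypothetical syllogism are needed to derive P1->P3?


With 2 implications in a chain connecting 3 propositions:
P1->P2, P2->P3, ..., P2->P3
Steps needed = (number of implications) - 1 = 2 - 1 = 1

1


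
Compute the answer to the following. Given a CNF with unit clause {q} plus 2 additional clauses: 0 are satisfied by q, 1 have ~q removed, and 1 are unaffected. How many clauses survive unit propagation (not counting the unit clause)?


Satisfied (removed): 0
Shortened (remain): 1
Unchanged (remain): 1
Remaining = 1 + 1 = 2

2


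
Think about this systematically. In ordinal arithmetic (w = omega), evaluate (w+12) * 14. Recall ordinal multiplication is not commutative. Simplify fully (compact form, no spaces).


Compute (w+12) * 14.
Ordinal * is associative and left-distributive over +, but NOT commutative; for finite n>1, n*w = w but w*n stays w*n.
(w+12) * 14 = (w+12) repeated 14 times. Each intermediate +12 is absorbed by the following w; only the last survives: w*14+12.
Result = w*14+12

w*14+12


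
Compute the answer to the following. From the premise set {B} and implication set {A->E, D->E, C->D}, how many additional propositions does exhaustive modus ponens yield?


Initial facts: {B}
Apply modus ponens to closure:
  (no implication fires)
Final known: {B}
New propositions: {(none)}
Count = 0

0


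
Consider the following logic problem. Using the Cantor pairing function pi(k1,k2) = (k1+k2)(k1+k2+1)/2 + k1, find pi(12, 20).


k1 + k2 = 32
(k1+k2)(k1+k2+1)/2 = 32 * 33 / 2 = 528
pi = 528 + 12 = 540

540


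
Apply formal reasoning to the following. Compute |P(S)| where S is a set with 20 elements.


The power set of a set with n elements has 2^n elements.
|P(S)| = 2^20 = 1048576

1048576


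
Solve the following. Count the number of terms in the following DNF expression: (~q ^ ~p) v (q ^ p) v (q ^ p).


A DNF formula is a disjunction of terms (conjunctions).
Terms are separated by v.
Counting the disjuncts: 3 terms.

3


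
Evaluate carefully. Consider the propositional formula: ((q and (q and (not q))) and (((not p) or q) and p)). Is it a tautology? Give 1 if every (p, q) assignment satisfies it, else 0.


Check all 4 assignments:
p=0, q=0: 0
p=0, q=1: 0
p=1, q=0: 0
p=1, q=1: 0
Satisfying count = 0/4.
Tautology iff count = 4: no.

0


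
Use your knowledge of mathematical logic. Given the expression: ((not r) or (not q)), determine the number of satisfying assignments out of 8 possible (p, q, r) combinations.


Check all 8 assignments:
p=0, q=0, r=0: 1
p=0, q=0, r=1: 1
p=0, q=1, r=0: 1
p=0, q=1, r=1: 0
p=1, q=0, r=0: 1
p=1, q=0, r=1: 1
p=1, q=1, r=0: 1
p=1, q=1, r=1: 0
Count of True = 6

6


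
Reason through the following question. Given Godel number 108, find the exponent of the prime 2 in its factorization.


Factorize 108 by dividing by 2 repeatedly.
Division steps: 2 divides 108 exactly 2 time(s).
Exponent of 2 = 2

2


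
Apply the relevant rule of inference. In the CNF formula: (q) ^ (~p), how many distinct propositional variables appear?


Identify each variable that appears in the formula.
Variables found: p, q
Count = 2

2


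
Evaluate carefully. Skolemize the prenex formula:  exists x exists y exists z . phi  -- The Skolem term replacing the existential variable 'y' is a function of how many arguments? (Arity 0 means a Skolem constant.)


Quantifier prefix: exists x exists y exists z
'y' is existentially quantified at position 2.
No universal quantifiers precede it.
Skolem function arity = 0 (a Skolem constant)

0


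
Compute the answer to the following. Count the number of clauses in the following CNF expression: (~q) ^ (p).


A CNF formula is a conjunction of clauses.
Clauses are separated by ^.
Counting the conjuncts: 2 clauses.

2


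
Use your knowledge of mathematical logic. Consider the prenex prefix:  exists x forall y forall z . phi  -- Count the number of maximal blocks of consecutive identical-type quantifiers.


Quantifier-type sequence: E A A  (A=forall, E=exists)
Group into maximal same-type runs:
  Ex1 | Ax2
Number of blocks = 2

2


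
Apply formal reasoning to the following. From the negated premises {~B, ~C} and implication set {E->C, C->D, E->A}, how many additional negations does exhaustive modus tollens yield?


Initial negated facts: {~B, ~C}
Apply modus tollens to closure:
  ~C and E->C  =>  ~E
Final negated: {~B, ~C, ~E}
New negations: {~E}
Count = 1

1


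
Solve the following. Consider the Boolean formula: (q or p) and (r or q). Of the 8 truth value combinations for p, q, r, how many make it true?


Evaluate all 8 assignments for p, q, r:
p=0, q=0, r=0: 0
p=0, q=0, r=1: 0
p=0, q=1, r=0: 1
p=0, q=1, r=1: 1
p=1, q=0, r=0: 0
p=1, q=0, r=1: 1
p=1, q=1, r=0: 1
p=1, q=1, r=1: 1
Satisfying count = 5

5


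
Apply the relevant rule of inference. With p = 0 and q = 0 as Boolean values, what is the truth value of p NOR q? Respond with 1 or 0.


p = 0, q = 0
Operation: p NOR q
Evaluate: 0 NOR 0 = 1

1


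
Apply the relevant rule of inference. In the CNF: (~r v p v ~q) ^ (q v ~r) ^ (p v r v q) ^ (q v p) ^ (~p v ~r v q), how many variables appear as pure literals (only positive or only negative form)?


Check each variable for pure literal status:
p: mixed (not pure)
q: mixed (not pure)
r: mixed (not pure)
Pure literal count = 0

0


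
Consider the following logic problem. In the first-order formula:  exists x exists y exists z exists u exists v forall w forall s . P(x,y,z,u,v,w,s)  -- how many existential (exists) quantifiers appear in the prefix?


Quantifier prefix: exists x exists y exists z exists u exists v forall w forall s
Mark each quantifier type:
  E E E E E U U
Universal count = 2, Existential count = 5
Asked for existential (exists) quantifiers: 5

5


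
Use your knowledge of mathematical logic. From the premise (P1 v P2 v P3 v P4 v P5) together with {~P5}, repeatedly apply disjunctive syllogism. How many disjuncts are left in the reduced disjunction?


Original disjuncts (5): P1, P2, P3, P4, P5
Negated (eliminate): ~P5
Remaining disjuncts: P1, P2, P3, P4
Count = 5 - 1 = 4

4


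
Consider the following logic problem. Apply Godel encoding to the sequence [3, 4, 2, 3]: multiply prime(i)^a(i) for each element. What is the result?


Encode each element as an exponent of the corresponding prime:
  2^3 = 8
  3^4 = 81
  5^2 = 25
  7^3 = 343
Product = 8 * 81 * 25 * 343 = 5556600

5556600


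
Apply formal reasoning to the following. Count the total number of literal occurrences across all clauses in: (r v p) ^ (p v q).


Counting literals in each clause:
Clause 1: 2 literal(s)
Clause 2: 2 literal(s)
Total = 4

4


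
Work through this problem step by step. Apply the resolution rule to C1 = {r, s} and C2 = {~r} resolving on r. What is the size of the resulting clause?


Remove r from C1 and ~r from C2.
C1 remainder: {s}
C2 remainder: {}
Union (resolvent): {s}
Resolvent has 1 literal(s).

1


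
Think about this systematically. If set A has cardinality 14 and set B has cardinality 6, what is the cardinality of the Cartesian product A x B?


The Cartesian product A x B contains all ordered pairs (a, b).
|A x B| = |A| * |B| = 14 * 6 = 84

84


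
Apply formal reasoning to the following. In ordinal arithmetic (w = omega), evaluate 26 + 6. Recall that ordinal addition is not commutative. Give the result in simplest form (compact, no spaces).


Compute 26 + 6.
Ordinal + is associative but NOT commutative; for finite n>0, n + w = w but w + n stays w+n.
Both operands finite; ordinal + agrees with natural +: 26 + 6 = 32.
Result = 32

32


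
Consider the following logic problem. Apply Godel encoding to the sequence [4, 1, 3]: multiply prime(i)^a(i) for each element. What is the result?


Encode each element as an exponent of the corresponding prime:
  2^4 = 16
  3^1 = 3
  5^3 = 125
Product = 16 * 3 * 125 = 6000

6000


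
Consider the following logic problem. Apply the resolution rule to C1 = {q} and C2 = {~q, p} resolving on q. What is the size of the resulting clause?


Remove q from C1 and ~q from C2.
C1 remainder: {}
C2 remainder: {p}
Union (resolvent): {p}
Resolvent has 1 literal(s).

1


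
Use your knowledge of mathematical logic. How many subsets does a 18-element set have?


The power set of a set with n elements has 2^n elements.
|P(S)| = 2^18 = 262144

262144


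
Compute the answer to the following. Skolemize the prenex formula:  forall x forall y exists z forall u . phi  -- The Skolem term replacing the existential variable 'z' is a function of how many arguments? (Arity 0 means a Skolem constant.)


Quantifier prefix: forall x forall y exists z forall u
'z' is existentially quantified at position 3.
Universal variables preceding it: x, y
Skolem function arity = 2

2


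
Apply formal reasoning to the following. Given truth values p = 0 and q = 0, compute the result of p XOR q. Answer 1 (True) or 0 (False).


p = 0, q = 0
Operation: p XOR q
Evaluate: 0 XOR 0 = 0

0


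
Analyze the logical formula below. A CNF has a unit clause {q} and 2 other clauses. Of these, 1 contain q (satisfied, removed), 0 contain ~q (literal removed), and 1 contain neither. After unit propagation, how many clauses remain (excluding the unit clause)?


Satisfied (removed): 1
Shortened (remain): 0
Unchanged (remain): 1
Remaining = 0 + 1 = 1

1


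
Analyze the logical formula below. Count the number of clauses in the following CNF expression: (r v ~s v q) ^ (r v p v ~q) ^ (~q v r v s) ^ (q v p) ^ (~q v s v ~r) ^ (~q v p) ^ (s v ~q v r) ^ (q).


A CNF formula is a conjunction of clauses.
Clauses are separated by ^.
Counting the conjuncts: 8 clauses.

8


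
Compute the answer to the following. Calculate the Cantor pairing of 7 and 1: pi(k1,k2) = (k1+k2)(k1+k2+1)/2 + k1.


k1 + k2 = 8
(k1+k2)(k1+k2+1)/2 = 8 * 9 / 2 = 36
pi = 36 + 7 = 43

43


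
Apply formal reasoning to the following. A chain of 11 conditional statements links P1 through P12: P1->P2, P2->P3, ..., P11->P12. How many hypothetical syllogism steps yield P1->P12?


With 11 implications in a chain connecting 12 propositions:
P1->P2, P2->P3, ..., P11->P12
Steps needed = (number of implications) - 1 = 11 - 1 = 10

10


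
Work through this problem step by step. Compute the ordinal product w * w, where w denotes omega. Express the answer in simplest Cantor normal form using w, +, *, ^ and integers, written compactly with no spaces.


Compute w * w.
Ordinal * is associative and left-distributive over +, but NOT commutative; for finite n>1, n*w = w but w*n stays w*n.
w * w = w^2 by definition.
Result = w^2

w^2


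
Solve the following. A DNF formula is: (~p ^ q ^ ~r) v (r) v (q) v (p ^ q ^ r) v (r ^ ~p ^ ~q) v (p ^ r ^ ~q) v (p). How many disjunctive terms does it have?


A DNF formula is a disjunction of terms (conjunctions).
Terms are separated by v.
Counting the disjuncts: 7 terms.

7


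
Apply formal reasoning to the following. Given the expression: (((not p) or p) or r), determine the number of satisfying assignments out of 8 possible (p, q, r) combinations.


Check all 8 assignments:
p=0, q=0, r=0: 1
p=0, q=0, r=1: 1
p=0, q=1, r=0: 1
p=0, q=1, r=1: 1
p=1, q=0, r=0: 1
p=1, q=0, r=1: 1
p=1, q=1, r=0: 1
p=1, q=1, r=1: 1
Count of True = 8

8


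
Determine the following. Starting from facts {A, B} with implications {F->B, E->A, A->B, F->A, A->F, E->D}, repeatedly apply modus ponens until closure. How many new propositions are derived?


Initial facts: {A, B}
Apply modus ponens to closure:
  A and A->F  =>  F
Final known: {A, B, F}
New propositions: {F}
Count = 1

1


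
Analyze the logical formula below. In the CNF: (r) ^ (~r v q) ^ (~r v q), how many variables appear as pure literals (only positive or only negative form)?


Check each variable for pure literal status:
p: absent (not pure)
q: pure positive
r: mixed (not pure)
Pure literal count = 1

1


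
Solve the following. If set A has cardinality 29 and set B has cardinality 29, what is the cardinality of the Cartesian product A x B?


The Cartesian product A x B contains all ordered pairs (a, b).
|A x B| = |A| * |B| = 29 * 29 = 841

841


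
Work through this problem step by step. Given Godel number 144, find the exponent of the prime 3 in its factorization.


Factorize 144 by dividing by 3 repeatedly.
Division steps: 3 divides 144 exactly 2 time(s).
Exponent of 3 = 2

2


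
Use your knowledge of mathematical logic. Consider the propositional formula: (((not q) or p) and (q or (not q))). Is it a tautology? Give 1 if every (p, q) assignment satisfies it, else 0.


Check all 4 assignments:
p=0, q=0: 1
p=0, q=1: 0
p=1, q=0: 1
p=1, q=1: 1
Satisfying count = 3/4.
Tautology iff count = 4: no.

0


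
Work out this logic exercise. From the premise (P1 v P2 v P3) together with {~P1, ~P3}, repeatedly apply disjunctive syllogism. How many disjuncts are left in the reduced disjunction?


Original disjuncts (3): P1, P2, P3
Negated (eliminate): ~P1, ~P3
Remaining disjuncts: P2
Count = 3 - 2 = 1

1


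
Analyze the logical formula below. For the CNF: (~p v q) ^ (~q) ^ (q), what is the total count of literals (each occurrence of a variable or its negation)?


Counting literals in each clause:
Clause 1: 2 literal(s)
Clause 2: 1 literal(s)
Clause 3: 1 literal(s)
Total = 4

4


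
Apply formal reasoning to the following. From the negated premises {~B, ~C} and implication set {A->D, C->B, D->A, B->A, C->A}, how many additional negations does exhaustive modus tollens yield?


Initial negated facts: {~B, ~C}
Apply modus tollens to closure:
  (no implication fires)
Final negated: {~B, ~C}
New negations: {(none)}
Count = 0

0


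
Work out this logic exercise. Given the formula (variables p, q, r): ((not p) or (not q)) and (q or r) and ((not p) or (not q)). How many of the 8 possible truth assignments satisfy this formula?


Evaluate all 8 assignments for p, q, r:
p=0, q=0, r=0: 0
p=0, q=0, r=1: 1
p=0, q=1, r=0: 1
p=0, q=1, r=1: 1
p=1, q=0, r=0: 0
p=1, q=0, r=1: 1
p=1, q=1, r=0: 0
p=1, q=1, r=1: 0
Satisfying count = 4

4


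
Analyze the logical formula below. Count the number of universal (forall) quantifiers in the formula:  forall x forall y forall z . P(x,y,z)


Quantifier prefix: forall x forall y forall z
Mark each quantifier type:
  U U U
Universal count = 3, Existential count = 0
Asked for universal (forall) quantifiers: 3

3


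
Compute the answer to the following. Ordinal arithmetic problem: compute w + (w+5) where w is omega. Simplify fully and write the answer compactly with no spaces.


Compute w + (w+5).
Ordinal + is associative but NOT commutative; for finite n>0, n + w = w but w + n stays w+n.
w + (w+5) = (w+w) + 5 = w*2+5.
Result = w*2+5

w*2+5


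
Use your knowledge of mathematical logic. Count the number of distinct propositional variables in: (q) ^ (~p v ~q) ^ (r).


Identify each variable that appears in the formula.
Variables found: p, q, r
Count = 3

3


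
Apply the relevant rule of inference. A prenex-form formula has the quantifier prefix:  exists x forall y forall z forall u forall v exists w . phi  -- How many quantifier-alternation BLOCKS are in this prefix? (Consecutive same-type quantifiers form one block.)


Quantifier-type sequence: E A A A A E  (A=forall, E=exists)
Group into maximal same-type runs:
  Ex1 | Ax4 | Ex1
Number of blocks = 3

3


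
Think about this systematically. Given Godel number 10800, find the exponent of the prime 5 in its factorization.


Factorize 10800 by dividing by 5 repeatedly.
Division steps: 5 divides 10800 exactly 2 time(s).
Exponent of 5 = 2

2


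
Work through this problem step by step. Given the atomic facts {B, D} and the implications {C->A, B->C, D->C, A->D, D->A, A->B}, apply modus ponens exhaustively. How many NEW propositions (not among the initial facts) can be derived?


Initial facts: {B, D}
Apply modus ponens to closure:
  B and B->C  =>  C
  D and D->A  =>  A
Final known: {A, B, C, D}
New propositions: {A, C}
Count = 2

2


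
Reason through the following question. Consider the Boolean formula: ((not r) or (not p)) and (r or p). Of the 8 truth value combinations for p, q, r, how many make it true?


Evaluate all 8 assignments for p, q, r:
p=0, q=0, r=0: 0
p=0, q=0, r=1: 1
p=0, q=1, r=0: 0
p=0, q=1, r=1: 1
p=1, q=0, r=0: 1
p=1, q=0, r=1: 0
p=1, q=1, r=0: 1
p=1, q=1, r=1: 0
Satisfying count = 4

4


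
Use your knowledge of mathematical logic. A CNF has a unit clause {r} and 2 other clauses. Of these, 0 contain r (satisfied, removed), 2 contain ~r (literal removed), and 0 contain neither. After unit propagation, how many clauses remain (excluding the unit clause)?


Satisfied (removed): 0
Shortened (remain): 2
Unchanged (remain): 0
Remaining = 2 + 0 = 2

2


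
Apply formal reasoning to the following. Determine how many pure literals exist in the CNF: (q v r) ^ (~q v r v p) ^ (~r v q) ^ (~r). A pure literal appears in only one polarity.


Check each variable for pure literal status:
p: pure positive
q: mixed (not pure)
r: mixed (not pure)
Pure literal count = 1

1


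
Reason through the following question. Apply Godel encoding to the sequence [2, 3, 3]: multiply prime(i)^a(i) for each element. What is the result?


Encode each element as an exponent of the corresponding prime:
  2^2 = 4
  3^3 = 27
  5^3 = 125
Product = 4 * 27 * 125 = 13500

13500


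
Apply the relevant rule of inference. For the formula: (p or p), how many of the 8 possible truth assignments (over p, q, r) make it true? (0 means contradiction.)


Check all 8 assignments:
p=0, q=0, r=0: 0
p=0, q=0, r=1: 0
p=0, q=1, r=0: 0
p=0, q=1, r=1: 0
p=1, q=0, r=0: 1
p=1, q=0, r=1: 1
p=1, q=1, r=0: 1
p=1, q=1, r=1: 1
Count of True = 4

4


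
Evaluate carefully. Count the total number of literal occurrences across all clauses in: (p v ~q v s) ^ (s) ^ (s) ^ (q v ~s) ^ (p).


Counting literals in each clause:
Clause 1: 3 literal(s)
Clause 2: 1 literal(s)
Clause 3: 1 literal(s)
Clause 4: 2 literal(s)
Clause 5: 1 literal(s)
Total = 8

8


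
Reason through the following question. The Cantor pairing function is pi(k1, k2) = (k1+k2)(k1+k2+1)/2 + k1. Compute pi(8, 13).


k1 + k2 = 21
(k1+k2)(k1+k2+1)/2 = 21 * 22 / 2 = 231
pi = 231 + 8 = 239

239


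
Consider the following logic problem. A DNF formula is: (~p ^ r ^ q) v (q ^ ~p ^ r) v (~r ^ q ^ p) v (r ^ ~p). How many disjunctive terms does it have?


A DNF formula is a disjunction of terms (conjunctions).
Terms are separated by v.
Counting the disjuncts: 4 terms.

4


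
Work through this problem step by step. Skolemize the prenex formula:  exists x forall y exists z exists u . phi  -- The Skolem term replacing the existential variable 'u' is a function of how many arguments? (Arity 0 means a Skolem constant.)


Quantifier prefix: exists x forall y exists z exists u
'u' is existentially quantified at position 4.
Universal variables preceding it: y
Skolem function arity = 1

1


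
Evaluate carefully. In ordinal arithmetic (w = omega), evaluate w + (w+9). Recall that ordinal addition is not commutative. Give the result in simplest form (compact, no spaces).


Compute w + (w+9).
Ordinal + is associative but NOT commutative; for finite n>0, n + w = w but w + n stays w+n.
w + (w+9) = (w+w) + 9 = w*2+9.
Result = w*2+9

w*2+9


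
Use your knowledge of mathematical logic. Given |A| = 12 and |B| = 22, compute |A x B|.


The Cartesian product A x B contains all ordered pairs (a, b).
|A x B| = |A| * |B| = 12 * 22 = 264

264


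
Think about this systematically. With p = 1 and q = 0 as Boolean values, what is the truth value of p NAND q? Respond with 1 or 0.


p = 1, q = 0
Operation: p NAND q
Evaluate: 1 NAND 0 = 1

1


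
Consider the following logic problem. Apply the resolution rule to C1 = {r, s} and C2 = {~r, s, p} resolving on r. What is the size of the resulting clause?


Remove r from C1 and ~r from C2.
C1 remainder: {s}
C2 remainder: {s, p}
Union (resolvent): {p, s}
Resolvent has 2 literal(s).

2


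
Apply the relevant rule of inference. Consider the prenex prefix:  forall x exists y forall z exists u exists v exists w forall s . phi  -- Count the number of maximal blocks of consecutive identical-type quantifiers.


Quantifier-type sequence: A E A E E E A  (A=forall, E=exists)
Group into maximal same-type runs:
  Ax1 | Ex1 | Ax1 | Ex3 | Ax1
Number of blocks = 5

5


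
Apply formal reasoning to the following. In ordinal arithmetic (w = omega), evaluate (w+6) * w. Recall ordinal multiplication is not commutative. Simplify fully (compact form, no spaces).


Compute (w+6) * w.
Ordinal * is associative and left-distributive over +, but NOT commutative; for finite n>1, n*w = w but w*n stays w*n.
(w+6) * w = sup{(w+6)*k : k<w} = sup{w*k+6} = w^2 (the +6 tail is absorbed in the limit).
Result = w^2

w^2


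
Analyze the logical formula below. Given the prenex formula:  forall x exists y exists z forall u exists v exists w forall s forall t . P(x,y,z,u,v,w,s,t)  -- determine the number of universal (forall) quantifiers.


Quantifier prefix: forall x exists y exists z forall u exists v exists w forall s forall t
Mark each quantifier type:
  U E E U E E U U
Universal count = 4, Existential count = 4
Asked for universal (forall) quantifiers: 4

4


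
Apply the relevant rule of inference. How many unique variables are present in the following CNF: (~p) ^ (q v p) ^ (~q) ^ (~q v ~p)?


Identify each variable that appears in the formula.
Variables found: p, q
Count = 2

2


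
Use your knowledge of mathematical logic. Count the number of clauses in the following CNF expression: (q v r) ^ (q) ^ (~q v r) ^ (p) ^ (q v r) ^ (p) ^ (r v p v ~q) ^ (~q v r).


A CNF formula is a conjunction of clauses.
Clauses are separated by ^.
Counting the conjuncts: 8 clauses.

8


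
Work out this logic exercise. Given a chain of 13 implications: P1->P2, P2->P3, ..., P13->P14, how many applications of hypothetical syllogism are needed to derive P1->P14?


With 13 implications in a chain connecting 14 propositions:
P1->P2, P2->P3, ..., P13->P14
Steps needed = (number of implications) - 1 = 13 - 1 = 12

12


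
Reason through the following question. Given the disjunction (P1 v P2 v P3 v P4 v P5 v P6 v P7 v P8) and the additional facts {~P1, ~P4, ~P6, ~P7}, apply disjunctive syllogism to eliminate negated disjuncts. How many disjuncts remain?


Original disjuncts (8): P1, P2, P3, P4, P5, P6, P7, P8
Negated (eliminate): ~P1, ~P4, ~P6, ~P7
Remaining disjuncts: P2, P3, P5, P8
Count = 8 - 4 = 4

4


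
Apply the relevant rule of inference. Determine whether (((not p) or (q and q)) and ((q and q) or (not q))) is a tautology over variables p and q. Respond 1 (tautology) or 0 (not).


Check all 4 assignments:
p=0, q=0: 1
p=0, q=1: 1
p=1, q=0: 0
p=1, q=1: 1
Satisfying count = 3/4.
Tautology iff count = 4: no.

0


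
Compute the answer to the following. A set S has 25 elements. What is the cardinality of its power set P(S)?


The power set of a set with n elements has 2^n elements.
|P(S)| = 2^25 = 33554432

33554432


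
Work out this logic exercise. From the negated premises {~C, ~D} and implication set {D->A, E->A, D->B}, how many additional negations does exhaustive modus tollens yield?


Initial negated facts: {~C, ~D}
Apply modus tollens to closure:
  (no implication fires)
Final negated: {~C, ~D}
New negations: {(none)}
Count = 0

0


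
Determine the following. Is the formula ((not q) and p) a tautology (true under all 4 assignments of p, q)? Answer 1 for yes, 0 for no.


Check all 4 assignments:
p=0, q=0: 0
p=0, q=1: 0
p=1, q=0: 1
p=1, q=1: 0
Satisfying count = 1/4.
Tautology iff count = 4: no.

0


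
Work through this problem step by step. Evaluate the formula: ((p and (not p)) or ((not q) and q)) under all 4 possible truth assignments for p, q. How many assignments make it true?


Check all 4 assignments:
p=0, q=0: 0
p=0, q=1: 0
p=1, q=0: 0
p=1, q=1: 0
Count of True = 0

0


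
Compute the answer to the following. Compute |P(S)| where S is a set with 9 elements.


The power set of a set with n elements has 2^n elements.
|P(S)| = 2^9 = 512

512


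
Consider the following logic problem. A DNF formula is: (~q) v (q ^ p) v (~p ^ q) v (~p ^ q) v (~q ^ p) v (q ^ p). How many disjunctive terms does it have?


A DNF formula is a disjunction of terms (conjunctions).
Terms are separated by v.
Counting the disjuncts: 6 terms.

6


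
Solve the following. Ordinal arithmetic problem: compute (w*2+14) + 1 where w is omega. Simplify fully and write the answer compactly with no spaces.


Compute (w*2+14) + 1.
Ordinal + is associative but NOT commutative; for finite n>0, n + w = w but w + n stays w+n.
By associativity: (w*2+14) + 1 = w*2 + (14+1) = w*2+15.
Result = w*2+15

w*2+15


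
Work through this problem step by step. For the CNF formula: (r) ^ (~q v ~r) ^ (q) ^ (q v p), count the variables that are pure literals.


Check each variable for pure literal status:
p: pure positive
q: mixed (not pure)
r: mixed (not pure)
Pure literal count = 1

1


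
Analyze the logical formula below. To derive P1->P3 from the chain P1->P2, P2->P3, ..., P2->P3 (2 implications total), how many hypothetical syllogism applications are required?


With 2 implications in a chain connecting 3 propositions:
P1->P2, P2->P3, ..., P2->P3
Steps needed = (number of implications) - 1 = 2 - 1 = 1

1


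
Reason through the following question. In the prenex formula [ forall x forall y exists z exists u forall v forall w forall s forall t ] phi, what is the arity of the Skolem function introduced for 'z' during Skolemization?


Quantifier prefix: forall x forall y exists z exists u forall v forall w forall s forall t
'z' is existentially quantified at position 3.
Universal variables preceding it: x, y
Skolem function arity = 2

2


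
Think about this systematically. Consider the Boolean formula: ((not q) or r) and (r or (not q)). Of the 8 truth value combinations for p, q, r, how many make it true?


Evaluate all 8 assignments for p, q, r:
p=0, q=0, r=0: 1
p=0, q=0, r=1: 1
p=0, q=1, r=0: 0
p=0, q=1, r=1: 1
p=1, q=0, r=0: 1
p=1, q=0, r=1: 1
p=1, q=1, r=0: 0
p=1, q=1, r=1: 1
Satisfying count = 6

6
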